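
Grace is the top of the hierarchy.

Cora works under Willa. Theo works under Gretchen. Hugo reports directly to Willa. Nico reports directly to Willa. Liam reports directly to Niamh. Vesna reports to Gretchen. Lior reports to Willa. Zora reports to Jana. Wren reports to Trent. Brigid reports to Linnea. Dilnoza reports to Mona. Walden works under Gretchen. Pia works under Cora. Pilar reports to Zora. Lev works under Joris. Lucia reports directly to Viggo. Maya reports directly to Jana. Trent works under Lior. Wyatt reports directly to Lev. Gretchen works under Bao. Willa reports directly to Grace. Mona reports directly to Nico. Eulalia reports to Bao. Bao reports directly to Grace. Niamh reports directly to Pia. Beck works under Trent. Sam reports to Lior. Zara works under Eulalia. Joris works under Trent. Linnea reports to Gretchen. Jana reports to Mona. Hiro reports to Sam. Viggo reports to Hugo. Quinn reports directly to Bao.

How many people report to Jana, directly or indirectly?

3

Jana directly manages Zora, Maya. Under Zora: Pilar (1). Maya has no reports. So Jana's organization is 2 direct reports plus everyone under them: 2 + 1 = 3.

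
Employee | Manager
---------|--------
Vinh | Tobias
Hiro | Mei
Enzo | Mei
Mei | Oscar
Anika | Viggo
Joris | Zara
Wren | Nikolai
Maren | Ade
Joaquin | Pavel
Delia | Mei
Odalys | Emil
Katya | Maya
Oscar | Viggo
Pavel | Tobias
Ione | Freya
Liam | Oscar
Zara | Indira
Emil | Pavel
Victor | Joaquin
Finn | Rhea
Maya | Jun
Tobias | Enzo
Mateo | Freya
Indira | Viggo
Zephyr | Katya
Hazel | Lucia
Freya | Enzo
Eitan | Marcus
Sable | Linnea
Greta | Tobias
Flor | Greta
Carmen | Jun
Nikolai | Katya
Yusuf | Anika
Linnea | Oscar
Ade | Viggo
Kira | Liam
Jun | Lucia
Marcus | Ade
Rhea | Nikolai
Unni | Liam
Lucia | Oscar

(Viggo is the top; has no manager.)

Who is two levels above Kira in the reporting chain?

Kira reports to Liam, and Liam reports to Oscar. So Kira's skip-level manager is Oscar.

Oscar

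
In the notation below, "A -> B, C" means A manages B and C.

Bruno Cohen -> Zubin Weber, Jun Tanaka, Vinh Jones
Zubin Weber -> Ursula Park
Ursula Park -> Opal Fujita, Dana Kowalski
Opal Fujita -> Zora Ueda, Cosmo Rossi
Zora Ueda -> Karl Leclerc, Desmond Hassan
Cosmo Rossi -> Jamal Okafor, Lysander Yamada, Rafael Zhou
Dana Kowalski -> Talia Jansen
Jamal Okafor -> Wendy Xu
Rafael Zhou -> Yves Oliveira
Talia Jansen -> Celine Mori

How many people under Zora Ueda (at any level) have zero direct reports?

The people in Zora Ueda's organization with no one reporting to them are Desmond Hassan, Karl Leclerc. That is 2.

2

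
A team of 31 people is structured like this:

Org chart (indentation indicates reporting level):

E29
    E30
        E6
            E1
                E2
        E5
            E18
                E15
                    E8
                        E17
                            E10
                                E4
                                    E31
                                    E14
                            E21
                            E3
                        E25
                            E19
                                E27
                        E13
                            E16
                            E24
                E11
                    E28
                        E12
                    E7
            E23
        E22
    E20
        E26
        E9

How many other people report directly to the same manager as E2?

0

E2 reports to E1, and E1 has no other direct reports. E2 has 0 peers.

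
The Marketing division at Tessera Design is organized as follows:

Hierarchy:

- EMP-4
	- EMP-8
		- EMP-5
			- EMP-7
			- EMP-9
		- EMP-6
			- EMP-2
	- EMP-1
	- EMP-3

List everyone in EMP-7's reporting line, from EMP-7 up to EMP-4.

EMP-7 reports to EMP-5. EMP-5 reports to EMP-8. EMP-8 reports to EMP-4. EMP-4 is at the top.

EMP-7 -> EMP-5 -> EMP-8 -> EMP-4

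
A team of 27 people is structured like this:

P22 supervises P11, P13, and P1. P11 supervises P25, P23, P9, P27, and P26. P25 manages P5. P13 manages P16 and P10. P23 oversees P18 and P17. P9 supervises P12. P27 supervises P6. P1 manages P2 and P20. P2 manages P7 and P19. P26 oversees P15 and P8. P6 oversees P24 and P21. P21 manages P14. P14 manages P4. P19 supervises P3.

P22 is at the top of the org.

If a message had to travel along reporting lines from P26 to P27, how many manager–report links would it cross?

2

P26 is 1 level below P11, and P27 is 1 level below P11 (their lowest common manager). The shortest path runs up from P26 to P11 and back down to P27: 1 + 1 = 2 links.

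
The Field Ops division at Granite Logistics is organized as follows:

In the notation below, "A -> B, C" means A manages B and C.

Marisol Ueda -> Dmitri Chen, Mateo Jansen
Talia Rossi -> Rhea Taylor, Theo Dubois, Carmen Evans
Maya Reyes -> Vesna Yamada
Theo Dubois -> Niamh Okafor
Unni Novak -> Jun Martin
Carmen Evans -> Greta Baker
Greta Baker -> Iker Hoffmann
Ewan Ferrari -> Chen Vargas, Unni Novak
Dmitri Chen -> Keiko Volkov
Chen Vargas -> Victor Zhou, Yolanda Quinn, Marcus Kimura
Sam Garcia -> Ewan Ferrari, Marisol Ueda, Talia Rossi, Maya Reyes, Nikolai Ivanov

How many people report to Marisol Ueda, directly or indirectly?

Marisol Ueda directly manages Dmitri Chen, Mateo Jansen. Under Dmitri Chen: Keiko Volkov (1). Mateo Jansen has no reports. So Marisol Ueda's organization is 2 direct reports plus everyone under them: 2 + 1 = 3.

3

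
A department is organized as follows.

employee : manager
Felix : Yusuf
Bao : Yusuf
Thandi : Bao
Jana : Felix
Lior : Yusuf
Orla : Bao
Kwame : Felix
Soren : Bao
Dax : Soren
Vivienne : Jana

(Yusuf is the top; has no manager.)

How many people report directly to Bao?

3

Bao directly manages Thandi, Orla, Soren. That is 3 direct reports.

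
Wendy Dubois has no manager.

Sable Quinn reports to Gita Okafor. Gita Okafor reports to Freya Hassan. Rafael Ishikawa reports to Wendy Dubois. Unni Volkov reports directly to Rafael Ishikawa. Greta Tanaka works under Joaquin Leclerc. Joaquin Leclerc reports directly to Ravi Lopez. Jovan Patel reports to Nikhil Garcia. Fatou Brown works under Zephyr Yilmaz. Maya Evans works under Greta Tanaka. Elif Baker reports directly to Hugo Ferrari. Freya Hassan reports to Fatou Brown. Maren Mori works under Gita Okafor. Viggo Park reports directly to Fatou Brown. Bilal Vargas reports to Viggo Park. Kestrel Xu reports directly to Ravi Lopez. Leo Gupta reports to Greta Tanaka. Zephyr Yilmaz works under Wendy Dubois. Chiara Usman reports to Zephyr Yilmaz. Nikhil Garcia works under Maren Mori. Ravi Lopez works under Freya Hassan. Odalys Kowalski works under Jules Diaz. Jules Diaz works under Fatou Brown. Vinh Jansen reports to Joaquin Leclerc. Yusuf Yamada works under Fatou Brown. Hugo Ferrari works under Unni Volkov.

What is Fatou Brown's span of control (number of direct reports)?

Fatou Brown directly manages Freya Hassan, Jules Diaz, Viggo Park, Yusuf Yamada. That is 4 direct reports.

4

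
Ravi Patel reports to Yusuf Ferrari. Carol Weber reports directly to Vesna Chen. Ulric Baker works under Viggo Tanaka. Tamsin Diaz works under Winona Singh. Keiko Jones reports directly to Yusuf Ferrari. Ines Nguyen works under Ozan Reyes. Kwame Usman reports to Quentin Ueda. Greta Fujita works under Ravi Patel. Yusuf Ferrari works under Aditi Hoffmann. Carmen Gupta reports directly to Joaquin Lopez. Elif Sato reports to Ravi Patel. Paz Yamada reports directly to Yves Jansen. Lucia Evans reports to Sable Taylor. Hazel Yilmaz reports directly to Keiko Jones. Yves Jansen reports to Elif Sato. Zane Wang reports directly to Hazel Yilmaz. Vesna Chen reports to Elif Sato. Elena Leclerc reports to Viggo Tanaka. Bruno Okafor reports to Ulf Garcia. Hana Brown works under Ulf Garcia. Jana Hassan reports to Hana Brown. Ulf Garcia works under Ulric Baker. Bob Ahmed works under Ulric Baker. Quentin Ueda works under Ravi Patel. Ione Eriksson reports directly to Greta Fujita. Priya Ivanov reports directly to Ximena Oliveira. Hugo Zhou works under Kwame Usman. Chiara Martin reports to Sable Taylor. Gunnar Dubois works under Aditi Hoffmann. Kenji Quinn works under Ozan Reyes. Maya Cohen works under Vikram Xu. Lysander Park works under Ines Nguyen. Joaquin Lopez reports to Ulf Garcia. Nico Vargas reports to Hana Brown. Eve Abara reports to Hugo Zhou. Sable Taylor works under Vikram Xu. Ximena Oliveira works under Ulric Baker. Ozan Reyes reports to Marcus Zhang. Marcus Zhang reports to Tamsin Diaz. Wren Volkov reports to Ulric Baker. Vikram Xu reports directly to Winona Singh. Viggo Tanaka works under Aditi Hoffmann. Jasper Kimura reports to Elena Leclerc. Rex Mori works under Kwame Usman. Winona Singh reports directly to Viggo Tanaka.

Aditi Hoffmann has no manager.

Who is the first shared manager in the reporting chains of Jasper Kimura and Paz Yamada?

Jasper Kimura's chain of managers is Elena Leclerc, Viggo Tanaka, Aditi Hoffmann. Paz Yamada's chain of managers is Yves Jansen, Elif Sato, Ravi Patel, Yusuf Ferrari, Aditi Hoffmann. The first manager that appears in both chains is Aditi Hoffmann.

Aditi Hoffmann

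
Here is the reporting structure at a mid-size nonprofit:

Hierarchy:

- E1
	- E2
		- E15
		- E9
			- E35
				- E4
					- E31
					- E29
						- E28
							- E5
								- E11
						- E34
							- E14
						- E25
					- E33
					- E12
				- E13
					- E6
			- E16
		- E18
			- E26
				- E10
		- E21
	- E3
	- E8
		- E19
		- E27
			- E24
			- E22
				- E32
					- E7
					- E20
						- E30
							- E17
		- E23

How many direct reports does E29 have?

E29 directly manages E28, E34, E25. That is 3 direct reports.

3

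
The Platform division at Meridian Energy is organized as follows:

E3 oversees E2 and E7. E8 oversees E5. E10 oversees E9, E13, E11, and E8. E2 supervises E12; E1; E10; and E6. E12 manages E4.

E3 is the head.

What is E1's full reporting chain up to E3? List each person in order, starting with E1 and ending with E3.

E1 reports to E2. E2 reports to E3. E3 is at the top.

E1 -> E2 -> E3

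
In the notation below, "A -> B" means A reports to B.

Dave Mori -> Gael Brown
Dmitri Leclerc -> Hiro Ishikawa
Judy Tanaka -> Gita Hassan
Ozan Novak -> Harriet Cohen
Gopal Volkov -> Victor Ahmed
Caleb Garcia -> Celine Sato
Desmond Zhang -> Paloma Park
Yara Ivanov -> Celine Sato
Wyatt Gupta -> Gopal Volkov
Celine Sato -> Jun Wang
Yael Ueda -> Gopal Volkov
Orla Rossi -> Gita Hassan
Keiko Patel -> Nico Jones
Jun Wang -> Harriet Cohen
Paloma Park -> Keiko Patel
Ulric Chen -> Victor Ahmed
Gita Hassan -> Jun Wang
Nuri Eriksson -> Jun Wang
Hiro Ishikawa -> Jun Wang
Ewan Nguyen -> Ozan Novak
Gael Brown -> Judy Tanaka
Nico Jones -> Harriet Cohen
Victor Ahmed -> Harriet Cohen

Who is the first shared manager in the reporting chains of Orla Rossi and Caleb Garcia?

Jun Wang

Orla Rossi's chain of managers is Gita Hassan, Jun Wang, Harriet Cohen. Caleb Garcia's chain of managers is Celine Sato, Jun Wang, Harriet Cohen. The first manager that appears in both chains is Jun Wang.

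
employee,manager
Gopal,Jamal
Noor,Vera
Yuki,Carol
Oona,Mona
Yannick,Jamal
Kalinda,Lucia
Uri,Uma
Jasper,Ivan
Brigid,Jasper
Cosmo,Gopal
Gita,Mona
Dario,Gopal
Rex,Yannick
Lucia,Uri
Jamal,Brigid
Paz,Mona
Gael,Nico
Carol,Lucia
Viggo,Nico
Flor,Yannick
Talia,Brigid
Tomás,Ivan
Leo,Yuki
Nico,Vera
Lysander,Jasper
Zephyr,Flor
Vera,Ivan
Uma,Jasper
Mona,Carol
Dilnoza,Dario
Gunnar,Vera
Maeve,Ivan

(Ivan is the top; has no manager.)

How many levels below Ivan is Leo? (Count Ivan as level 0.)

Chain from Leo up to Ivan: Leo → Yuki → Carol → Lucia → Uri → Uma → Jasper → Ivan. That is 7 steps up, so Leo is 7 levels below Ivan.

7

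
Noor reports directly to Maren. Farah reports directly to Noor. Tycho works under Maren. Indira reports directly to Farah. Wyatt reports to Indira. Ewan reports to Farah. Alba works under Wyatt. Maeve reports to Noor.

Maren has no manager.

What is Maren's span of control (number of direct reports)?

Maren directly manages Noor, Tycho. That is 2 direct reports.

2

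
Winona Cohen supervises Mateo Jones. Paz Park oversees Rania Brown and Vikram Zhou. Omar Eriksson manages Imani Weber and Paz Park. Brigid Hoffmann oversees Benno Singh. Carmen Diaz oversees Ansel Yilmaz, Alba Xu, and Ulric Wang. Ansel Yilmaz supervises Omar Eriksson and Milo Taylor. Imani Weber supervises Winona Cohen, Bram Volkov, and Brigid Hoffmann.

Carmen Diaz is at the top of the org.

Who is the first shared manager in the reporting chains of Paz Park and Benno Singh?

Omar Eriksson

Paz Park's chain of managers is Omar Eriksson, Ansel Yilmaz, Carmen Diaz. Benno Singh's chain of managers is Brigid Hoffmann, Imani Weber, Omar Eriksson, Ansel Yilmaz, Carmen Diaz. The first manager that appears in both chains is Omar Eriksson.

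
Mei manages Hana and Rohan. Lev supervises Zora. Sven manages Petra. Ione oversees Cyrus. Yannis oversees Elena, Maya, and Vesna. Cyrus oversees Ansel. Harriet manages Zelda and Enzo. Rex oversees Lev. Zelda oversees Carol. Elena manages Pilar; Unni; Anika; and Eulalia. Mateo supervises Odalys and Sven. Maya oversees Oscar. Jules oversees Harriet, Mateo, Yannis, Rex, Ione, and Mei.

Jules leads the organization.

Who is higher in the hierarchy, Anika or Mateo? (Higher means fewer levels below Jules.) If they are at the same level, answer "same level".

Anika is 3 levels below Jules; Mateo is 1. Mateo is higher.

Mateo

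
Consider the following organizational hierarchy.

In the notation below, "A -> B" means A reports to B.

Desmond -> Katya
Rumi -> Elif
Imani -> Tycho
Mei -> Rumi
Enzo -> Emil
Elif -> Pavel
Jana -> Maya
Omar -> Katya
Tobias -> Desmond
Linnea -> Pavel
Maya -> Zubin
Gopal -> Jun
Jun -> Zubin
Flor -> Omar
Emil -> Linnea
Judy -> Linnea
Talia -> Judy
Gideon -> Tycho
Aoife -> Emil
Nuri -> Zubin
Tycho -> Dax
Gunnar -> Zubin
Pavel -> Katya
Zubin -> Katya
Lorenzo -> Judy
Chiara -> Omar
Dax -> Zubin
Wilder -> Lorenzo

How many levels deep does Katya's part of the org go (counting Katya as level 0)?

The longest chain under Katya runs Katya → Pavel → Linnea → Judy → Lorenzo → Wilder, which is 5 levels below Katya.

5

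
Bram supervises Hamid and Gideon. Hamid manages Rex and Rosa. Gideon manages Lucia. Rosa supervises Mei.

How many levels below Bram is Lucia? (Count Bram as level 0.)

2

Chain from Lucia up to Bram: Lucia → Gideon → Bram. That is 2 steps up, so Lucia is 2 levels below Bram.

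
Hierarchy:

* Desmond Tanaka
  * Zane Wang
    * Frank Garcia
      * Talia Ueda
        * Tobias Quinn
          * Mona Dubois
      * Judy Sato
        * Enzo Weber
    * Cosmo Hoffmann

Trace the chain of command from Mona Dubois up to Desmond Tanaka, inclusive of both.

Mona Dubois reports to Tobias Quinn. Tobias Quinn reports to Talia Ueda. Talia Ueda reports to Frank Garcia. Frank Garcia reports to Zane Wang. Zane Wang reports to Desmond Tanaka. Desmond Tanaka is at the top.

Mona Dubois -> Tobias Quinn -> Talia Ueda -> Frank Garcia -> Zane Wang -> Desmond Tanaka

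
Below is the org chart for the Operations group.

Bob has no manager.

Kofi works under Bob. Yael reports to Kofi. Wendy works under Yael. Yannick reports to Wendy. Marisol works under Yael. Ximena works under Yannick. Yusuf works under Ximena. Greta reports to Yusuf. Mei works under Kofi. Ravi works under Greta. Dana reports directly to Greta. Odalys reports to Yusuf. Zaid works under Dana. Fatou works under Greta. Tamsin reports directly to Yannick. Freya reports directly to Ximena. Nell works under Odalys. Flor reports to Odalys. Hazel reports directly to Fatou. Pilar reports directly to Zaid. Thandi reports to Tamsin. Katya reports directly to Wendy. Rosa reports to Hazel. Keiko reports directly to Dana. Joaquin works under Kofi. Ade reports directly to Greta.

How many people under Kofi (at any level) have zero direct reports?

The people in Kofi's organization with no one reporting to them are Joaquin, Mei, Marisol, Katya, Thandi, Freya, Flor, Nell, Ade, Rosa, Keiko, Pilar, Ravi. That is 13.

13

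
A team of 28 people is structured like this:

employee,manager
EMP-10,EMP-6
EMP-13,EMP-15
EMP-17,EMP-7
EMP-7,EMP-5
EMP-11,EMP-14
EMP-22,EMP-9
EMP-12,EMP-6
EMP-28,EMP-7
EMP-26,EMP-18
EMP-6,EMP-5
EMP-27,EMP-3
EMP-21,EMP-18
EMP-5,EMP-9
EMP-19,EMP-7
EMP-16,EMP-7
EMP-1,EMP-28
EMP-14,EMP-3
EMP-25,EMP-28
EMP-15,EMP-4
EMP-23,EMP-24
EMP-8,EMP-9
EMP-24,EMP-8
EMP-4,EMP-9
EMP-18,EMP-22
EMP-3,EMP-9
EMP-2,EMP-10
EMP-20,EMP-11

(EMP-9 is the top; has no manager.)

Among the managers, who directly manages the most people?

EMP-9

Direct-report counts: EMP-9 has 5; EMP-22 has 1; EMP-18 has 2; EMP-3 has 2; EMP-14 has 1; EMP-11 has 1; EMP-4 has 1; EMP-15 has 1; EMP-8 has 1; EMP-24 has 1; EMP-5 has 2; EMP-6 has 2; EMP-10 has 1; EMP-7 has 4; EMP-28 has 2. The largest is 5, held by EMP-9.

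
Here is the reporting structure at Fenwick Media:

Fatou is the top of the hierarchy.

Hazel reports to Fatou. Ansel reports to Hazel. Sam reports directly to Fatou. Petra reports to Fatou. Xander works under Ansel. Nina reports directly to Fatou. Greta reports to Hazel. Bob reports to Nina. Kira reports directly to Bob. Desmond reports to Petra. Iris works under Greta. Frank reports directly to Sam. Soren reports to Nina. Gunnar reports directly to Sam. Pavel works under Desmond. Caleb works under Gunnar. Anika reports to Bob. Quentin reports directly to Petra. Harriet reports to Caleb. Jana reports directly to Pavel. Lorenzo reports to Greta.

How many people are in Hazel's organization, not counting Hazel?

5

Hazel directly manages Ansel, Greta. Under Ansel: Xander (1). Under Greta: Lorenzo, Iris (2). So Hazel's organization is 2 direct reports plus everyone under them: 2 + 3 = 5.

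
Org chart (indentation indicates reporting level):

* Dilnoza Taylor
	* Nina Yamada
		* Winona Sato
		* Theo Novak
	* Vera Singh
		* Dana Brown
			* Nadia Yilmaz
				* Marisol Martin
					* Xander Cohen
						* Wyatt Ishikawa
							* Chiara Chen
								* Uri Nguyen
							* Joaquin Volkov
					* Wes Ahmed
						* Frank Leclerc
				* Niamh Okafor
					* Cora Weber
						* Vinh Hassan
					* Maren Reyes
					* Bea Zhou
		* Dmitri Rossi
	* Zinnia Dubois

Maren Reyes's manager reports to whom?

Maren Reyes reports to Niamh Okafor, and Niamh Okafor reports to Nadia Yilmaz. So Maren Reyes's skip-level manager is Nadia Yilmaz.

Nadia Yilmaz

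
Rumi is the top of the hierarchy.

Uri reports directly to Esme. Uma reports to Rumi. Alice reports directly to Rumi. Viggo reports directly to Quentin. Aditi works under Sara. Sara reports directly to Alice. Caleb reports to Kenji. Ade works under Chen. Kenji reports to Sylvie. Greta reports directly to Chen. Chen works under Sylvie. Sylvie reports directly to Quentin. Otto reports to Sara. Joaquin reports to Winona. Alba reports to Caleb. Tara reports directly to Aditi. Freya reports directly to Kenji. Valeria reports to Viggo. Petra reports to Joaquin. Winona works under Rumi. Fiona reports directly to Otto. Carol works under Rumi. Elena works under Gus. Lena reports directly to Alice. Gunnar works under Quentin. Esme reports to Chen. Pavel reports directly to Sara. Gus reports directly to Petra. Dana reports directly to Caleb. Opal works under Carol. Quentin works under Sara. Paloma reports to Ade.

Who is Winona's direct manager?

Winona reports directly to Rumi.

Rumi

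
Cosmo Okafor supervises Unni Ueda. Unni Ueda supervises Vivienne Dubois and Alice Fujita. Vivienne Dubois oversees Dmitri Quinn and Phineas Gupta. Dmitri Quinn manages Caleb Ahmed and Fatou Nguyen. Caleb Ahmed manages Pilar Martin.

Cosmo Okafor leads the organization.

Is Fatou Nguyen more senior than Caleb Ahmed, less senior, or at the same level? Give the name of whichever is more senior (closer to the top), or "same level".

Both Fatou Nguyen and Caleb Ahmed are 4 levels below Cosmo Okafor.

same level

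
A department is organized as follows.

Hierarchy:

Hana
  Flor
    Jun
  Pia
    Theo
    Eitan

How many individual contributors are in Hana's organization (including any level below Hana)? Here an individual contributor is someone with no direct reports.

3

The people in Hana's organization with no one reporting to them are Eitan, Theo, Jun. That is 3.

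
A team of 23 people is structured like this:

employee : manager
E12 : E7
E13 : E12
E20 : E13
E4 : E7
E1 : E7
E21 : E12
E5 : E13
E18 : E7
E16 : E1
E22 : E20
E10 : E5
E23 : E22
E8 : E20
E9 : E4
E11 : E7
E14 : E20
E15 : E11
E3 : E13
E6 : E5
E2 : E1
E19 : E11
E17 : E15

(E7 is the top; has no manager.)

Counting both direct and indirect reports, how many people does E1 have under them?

E1 directly manages E16, E2. E16 has no reports. E2 has no reports. So E1's organization is 2 direct reports plus everyone under them: 1 + 1 = 2.

2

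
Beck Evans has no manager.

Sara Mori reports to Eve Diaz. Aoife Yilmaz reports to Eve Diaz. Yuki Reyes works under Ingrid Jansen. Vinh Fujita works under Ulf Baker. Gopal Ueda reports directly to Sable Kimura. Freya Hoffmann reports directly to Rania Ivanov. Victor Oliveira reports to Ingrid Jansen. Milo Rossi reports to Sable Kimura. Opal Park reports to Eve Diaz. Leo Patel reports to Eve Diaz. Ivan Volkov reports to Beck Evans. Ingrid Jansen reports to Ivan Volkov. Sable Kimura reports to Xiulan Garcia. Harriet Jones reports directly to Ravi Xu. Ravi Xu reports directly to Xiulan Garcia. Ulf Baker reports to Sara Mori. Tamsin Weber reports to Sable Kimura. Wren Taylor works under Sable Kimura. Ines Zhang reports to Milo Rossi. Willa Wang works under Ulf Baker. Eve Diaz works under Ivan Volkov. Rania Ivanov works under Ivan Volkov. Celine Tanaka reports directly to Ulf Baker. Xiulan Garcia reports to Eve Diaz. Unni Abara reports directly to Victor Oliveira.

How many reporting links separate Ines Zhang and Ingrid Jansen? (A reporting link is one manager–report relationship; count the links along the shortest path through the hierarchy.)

6

Ines Zhang is 5 levels below Ivan Volkov, and Ingrid Jansen is 1 level below Ivan Volkov (their lowest common manager). The shortest path runs up from Ines Zhang to Ivan Volkov and back down to Ingrid Jansen: 5 + 1 = 6 links.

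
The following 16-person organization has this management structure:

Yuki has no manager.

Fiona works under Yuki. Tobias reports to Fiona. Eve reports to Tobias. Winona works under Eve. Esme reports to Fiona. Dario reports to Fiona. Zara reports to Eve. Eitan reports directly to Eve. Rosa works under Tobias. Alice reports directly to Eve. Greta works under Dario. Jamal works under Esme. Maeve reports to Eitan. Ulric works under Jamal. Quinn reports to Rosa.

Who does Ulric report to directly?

Ulric reports directly to Jamal.

Jamal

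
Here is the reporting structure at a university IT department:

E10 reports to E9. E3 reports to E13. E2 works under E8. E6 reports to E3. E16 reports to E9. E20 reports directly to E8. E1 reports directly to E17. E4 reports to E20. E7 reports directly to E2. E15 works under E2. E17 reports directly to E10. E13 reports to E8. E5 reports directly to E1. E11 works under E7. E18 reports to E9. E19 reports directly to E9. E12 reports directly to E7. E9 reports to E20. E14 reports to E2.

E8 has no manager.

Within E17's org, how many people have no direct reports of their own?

1

The only person in E17's organization with no one reporting to them is E5. That is 1.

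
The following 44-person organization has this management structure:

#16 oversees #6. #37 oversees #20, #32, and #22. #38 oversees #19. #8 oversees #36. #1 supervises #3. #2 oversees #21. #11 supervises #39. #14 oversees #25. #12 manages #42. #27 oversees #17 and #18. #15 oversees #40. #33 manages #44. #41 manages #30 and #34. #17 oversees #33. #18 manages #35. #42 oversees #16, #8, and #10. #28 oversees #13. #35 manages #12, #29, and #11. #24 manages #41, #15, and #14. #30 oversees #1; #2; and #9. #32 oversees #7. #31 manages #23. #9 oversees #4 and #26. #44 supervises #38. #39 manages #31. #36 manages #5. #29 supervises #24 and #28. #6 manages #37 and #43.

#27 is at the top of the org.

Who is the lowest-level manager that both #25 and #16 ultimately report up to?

#35

#25's chain of managers is #14, #24, #29, #35, #18, #27. #16's chain of managers is #42, #12, #35, #18, #27. The first manager that appears in both chains is #35.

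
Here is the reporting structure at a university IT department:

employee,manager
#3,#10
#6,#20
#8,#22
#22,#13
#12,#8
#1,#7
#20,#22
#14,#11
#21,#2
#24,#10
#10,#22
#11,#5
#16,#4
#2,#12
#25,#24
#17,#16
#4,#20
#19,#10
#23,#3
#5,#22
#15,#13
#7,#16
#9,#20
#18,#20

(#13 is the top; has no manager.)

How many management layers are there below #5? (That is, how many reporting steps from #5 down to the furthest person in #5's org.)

2

The longest chain under #5 runs #5 → #11 → #14, which is 2 levels below #5.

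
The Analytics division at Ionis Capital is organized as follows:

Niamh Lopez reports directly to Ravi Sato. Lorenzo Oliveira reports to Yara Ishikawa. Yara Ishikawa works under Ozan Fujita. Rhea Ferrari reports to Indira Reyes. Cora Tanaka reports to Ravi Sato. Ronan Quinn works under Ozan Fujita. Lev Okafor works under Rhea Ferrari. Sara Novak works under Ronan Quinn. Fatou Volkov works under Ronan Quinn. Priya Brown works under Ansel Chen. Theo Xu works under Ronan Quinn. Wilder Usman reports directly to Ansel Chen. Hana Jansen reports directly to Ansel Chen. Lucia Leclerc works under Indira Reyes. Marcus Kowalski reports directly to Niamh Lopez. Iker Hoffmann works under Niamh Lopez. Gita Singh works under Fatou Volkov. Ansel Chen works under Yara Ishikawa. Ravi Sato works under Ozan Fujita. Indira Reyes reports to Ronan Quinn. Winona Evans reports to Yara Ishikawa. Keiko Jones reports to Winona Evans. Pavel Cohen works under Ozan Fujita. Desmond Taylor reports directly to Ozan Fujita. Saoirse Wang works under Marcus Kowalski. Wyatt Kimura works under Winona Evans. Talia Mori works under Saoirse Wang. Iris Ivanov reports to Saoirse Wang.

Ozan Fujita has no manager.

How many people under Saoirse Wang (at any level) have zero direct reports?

The people in Saoirse Wang's organization with no one reporting to them are Iris Ivanov, Talia Mori. That is 2.

2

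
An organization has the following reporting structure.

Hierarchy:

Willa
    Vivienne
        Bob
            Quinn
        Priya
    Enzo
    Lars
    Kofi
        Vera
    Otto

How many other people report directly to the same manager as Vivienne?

Vivienne reports to Willa. Willa's other direct reports are Enzo, Lars, Kofi, Otto — 4 peers.

4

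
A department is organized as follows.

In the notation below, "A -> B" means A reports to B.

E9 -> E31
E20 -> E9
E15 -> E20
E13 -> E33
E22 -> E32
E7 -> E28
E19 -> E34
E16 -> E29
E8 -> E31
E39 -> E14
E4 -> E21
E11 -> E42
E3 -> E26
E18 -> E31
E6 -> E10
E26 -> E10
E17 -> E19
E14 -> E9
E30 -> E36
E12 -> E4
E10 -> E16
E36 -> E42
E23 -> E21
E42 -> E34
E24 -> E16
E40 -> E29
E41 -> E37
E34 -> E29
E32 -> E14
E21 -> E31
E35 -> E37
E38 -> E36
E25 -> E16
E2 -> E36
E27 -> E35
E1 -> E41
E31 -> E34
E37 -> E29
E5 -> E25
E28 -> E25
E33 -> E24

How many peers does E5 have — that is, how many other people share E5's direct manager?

1

E5 reports to E25. E25's other direct reports are E28 — 1 peer.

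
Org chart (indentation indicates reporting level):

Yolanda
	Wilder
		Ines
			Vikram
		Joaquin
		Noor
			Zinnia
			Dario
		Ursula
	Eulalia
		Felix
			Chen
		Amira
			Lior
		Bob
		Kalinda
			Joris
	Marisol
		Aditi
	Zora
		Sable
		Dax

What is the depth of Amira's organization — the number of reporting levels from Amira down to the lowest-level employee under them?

The longest chain under Amira runs Amira → Lior, which is 1 level below Amira.

1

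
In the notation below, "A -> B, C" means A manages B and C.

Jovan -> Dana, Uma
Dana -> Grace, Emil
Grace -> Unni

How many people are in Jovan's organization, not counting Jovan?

Jovan directly manages Dana, Uma. Under Dana: Emil, Grace, Unni (3). Uma has no reports. So Jovan's organization is 2 direct reports plus everyone under them: 4 + 1 = 5.

5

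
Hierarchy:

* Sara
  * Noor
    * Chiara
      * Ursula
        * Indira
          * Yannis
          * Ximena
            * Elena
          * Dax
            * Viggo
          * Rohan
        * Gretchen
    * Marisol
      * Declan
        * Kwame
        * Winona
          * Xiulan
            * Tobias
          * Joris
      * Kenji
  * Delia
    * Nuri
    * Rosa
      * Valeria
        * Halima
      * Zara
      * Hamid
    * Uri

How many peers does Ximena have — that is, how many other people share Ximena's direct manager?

3

Ximena reports to Indira. Indira's other direct reports are Yannis, Dax, Rohan — 3 peers.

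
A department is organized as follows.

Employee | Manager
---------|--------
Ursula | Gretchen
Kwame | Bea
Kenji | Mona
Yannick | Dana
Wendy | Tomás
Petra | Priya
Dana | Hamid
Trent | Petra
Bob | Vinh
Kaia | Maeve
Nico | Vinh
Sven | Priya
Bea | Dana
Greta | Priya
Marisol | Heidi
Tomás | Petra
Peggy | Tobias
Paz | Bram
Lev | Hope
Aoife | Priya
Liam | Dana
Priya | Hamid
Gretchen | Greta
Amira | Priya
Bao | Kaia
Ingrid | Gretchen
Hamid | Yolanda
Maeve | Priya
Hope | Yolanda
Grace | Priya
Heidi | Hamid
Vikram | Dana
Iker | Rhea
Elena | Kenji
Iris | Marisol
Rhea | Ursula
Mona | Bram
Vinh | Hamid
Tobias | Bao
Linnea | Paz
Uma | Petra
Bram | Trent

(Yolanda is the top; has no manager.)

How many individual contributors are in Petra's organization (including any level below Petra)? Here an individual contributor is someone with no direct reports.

4

The people in Petra's organization with no one reporting to them are Wendy, Elena, Linnea, Uma. That is 4.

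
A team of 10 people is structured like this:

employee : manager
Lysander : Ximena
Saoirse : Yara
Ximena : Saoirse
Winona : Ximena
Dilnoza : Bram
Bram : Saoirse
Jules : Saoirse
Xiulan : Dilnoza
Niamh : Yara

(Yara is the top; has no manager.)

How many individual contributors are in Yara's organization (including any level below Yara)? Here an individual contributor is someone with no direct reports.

5

The people in Yara's organization with no one reporting to them are Niamh, Jules, Xiulan, Winona, Lysander. That is 5.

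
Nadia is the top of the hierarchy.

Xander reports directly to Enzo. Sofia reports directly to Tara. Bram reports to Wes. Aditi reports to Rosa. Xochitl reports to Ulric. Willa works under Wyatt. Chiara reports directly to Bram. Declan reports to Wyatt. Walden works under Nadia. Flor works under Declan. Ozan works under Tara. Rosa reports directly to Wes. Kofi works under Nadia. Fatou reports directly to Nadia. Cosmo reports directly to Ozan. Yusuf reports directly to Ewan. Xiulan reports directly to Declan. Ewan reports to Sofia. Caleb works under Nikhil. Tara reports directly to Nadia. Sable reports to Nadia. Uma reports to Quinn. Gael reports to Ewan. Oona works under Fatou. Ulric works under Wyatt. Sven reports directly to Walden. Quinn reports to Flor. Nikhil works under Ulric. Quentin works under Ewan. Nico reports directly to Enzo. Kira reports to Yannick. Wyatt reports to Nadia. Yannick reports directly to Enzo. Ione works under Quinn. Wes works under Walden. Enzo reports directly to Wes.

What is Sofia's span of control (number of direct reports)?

1

Sofia directly manages Ewan. That is 1 direct report.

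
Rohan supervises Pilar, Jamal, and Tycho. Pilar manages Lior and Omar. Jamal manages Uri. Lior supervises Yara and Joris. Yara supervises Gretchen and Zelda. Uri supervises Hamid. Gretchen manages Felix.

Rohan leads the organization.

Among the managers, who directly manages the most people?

Direct-report counts: Rohan has 3; Jamal has 1; Uri has 1; Pilar has 2; Lior has 2; Yara has 2; Gretchen has 1. The largest is 3, held by Rohan.

Rohan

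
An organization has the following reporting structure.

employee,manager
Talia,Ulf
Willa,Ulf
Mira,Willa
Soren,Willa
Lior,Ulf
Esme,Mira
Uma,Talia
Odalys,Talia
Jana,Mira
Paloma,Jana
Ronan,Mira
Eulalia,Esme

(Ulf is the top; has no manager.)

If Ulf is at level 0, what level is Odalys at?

Chain from Odalys up to Ulf: Odalys → Talia → Ulf. That is 2 steps up, so Odalys is 2 levels below Ulf.

2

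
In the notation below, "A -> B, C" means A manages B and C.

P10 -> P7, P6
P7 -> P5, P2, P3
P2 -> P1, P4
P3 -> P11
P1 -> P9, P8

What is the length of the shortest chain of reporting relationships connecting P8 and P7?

P8 is in P7's organization: the chain from P8 up to P7 is P8 → P1 → P2 → P7, which is 3 links.

3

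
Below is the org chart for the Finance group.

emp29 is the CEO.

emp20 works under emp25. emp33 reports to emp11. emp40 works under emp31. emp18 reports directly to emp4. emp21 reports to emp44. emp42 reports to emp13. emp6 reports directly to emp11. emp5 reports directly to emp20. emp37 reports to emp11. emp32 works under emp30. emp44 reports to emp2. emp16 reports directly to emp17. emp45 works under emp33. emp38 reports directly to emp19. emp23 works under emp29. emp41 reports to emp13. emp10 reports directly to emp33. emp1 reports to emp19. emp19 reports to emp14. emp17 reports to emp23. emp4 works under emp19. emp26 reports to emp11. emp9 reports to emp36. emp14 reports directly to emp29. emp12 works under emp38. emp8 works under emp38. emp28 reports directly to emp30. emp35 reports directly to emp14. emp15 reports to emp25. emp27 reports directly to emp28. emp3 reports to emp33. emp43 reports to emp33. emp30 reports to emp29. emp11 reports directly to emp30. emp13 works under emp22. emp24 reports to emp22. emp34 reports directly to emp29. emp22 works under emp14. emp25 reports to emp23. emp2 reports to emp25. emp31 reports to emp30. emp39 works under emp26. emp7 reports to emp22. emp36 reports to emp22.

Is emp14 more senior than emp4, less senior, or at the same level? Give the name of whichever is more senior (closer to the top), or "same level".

emp14

emp14 is 1 level below emp29; emp4 is 3. emp14 is higher.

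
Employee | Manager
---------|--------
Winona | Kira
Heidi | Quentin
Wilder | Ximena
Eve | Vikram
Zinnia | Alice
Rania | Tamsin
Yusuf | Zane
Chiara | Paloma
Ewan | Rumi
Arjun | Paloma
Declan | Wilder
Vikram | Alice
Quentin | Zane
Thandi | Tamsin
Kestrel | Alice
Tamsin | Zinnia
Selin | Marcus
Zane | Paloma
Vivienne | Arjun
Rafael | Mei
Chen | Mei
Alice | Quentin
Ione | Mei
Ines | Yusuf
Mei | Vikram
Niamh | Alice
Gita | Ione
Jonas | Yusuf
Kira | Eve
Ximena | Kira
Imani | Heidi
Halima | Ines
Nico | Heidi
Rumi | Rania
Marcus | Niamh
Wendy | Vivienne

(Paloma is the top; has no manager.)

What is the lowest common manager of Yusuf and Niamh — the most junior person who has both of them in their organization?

Yusuf's chain of managers is Zane, Paloma. Niamh's chain of managers is Alice, Quentin, Zane, Paloma. The first manager that appears in both chains is Zane.

Zane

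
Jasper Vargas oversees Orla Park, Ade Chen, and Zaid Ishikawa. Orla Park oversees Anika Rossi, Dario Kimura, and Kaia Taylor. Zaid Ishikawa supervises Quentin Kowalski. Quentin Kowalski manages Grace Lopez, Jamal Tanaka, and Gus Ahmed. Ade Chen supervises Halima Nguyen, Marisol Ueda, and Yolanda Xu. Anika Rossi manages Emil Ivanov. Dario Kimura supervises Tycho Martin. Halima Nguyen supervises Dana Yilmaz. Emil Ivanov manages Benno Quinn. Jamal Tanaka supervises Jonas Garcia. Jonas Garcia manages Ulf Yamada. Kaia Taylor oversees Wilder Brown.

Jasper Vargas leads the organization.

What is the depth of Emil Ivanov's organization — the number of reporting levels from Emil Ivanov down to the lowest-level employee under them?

The longest chain under Emil Ivanov runs Emil Ivanov → Benno Quinn, which is 1 level below Emil Ivanov.

1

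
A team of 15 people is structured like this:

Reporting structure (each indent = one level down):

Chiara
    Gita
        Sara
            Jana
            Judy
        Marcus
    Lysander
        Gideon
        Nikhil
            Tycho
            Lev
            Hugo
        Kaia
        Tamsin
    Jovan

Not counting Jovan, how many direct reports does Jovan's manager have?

2

Jovan reports to Chiara. Chiara's other direct reports are Gita, Lysander — 2 peers.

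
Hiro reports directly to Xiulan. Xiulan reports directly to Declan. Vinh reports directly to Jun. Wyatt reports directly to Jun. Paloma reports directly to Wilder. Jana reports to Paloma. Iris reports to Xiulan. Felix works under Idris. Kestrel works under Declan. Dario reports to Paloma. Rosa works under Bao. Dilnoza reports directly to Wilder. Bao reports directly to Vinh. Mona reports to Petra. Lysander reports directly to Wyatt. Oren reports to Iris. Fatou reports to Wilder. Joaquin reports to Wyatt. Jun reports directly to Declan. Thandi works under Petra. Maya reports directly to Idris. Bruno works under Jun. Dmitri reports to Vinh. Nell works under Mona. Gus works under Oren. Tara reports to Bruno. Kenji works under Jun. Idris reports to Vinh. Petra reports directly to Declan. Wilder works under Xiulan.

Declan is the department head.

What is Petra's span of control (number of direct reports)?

Petra directly manages Mona, Thandi. That is 2 direct reports.

2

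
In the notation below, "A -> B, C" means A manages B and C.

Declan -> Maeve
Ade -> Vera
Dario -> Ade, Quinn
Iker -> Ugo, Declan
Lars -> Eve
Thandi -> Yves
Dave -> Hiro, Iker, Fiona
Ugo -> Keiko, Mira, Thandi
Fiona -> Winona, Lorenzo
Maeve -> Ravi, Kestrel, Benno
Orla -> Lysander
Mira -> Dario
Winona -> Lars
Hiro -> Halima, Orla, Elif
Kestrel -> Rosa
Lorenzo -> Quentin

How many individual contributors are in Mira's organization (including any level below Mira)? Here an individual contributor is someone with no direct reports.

The people in Mira's organization with no one reporting to them are Quinn, Vera. That is 2.

2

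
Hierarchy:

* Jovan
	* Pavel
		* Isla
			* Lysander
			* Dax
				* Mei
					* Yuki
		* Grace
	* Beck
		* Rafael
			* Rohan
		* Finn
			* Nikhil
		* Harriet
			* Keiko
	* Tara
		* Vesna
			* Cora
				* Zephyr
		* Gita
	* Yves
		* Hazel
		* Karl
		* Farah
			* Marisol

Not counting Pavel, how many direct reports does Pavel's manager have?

Pavel reports to Jovan. Jovan's other direct reports are Beck, Tara, Yves — 3 peers.

3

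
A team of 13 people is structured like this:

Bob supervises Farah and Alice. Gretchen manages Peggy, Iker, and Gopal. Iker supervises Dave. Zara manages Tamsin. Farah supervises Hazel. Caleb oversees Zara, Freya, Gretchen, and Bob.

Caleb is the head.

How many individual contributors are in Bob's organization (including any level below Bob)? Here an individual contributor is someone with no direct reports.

2

The people in Bob's organization with no one reporting to them are Alice, Hazel. That is 2.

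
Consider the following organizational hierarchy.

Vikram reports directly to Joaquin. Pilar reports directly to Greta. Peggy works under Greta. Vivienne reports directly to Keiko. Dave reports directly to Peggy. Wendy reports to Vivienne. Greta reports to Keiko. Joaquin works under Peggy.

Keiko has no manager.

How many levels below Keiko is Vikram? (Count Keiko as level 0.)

4

Chain from Vikram up to Keiko: Vikram → Joaquin → Peggy → Greta → Keiko. That is 4 steps up, so Vikram is 4 levels below Keiko.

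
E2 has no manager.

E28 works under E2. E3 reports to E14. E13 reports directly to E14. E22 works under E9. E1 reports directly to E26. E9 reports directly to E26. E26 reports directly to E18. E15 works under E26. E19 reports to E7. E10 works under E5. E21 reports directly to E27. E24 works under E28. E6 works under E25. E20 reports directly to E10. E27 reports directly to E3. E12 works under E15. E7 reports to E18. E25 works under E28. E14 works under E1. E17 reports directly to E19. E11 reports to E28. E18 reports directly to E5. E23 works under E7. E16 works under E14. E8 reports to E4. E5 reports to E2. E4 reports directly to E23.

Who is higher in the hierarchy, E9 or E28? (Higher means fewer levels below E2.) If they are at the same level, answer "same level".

E28

E9 is 4 levels below E2; E28 is 1. E28 is higher.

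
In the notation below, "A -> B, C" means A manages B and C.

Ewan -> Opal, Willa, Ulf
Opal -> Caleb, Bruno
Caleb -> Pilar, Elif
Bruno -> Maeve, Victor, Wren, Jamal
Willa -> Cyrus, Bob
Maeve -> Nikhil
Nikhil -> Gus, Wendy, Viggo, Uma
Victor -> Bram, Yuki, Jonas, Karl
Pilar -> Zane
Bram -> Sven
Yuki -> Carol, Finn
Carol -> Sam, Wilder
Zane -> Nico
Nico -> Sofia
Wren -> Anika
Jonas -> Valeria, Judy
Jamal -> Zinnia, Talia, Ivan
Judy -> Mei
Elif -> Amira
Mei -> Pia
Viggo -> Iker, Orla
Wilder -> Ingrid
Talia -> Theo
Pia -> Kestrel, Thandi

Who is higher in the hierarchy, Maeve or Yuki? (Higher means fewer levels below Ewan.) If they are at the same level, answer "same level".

Maeve

Maeve is 3 levels below Ewan; Yuki is 4. Maeve is higher.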